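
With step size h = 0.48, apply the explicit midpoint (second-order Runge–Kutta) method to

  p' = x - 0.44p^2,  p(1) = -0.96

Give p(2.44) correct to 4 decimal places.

1.2428

Midpoint: k1 = f(x_n, p_n); k2 = f(x_n + h/2, p_n + (h/2)·k1); p_{n+1} = p_n + h·k2.
x=1.000000, p=-0.960000:
  k1 = f(1.000000, -0.960000) = 0.594496
  k2 = f(1.240000, -0.817321) = 0.946074
  p ← -0.960000 + 0.48·0.946074 = -0.505884
x=1.480000, p=-0.505884:
  k1 = f(1.480000, -0.505884) = 1.367396
  k2 = f(1.720000, -0.177710) = 1.706105
  p ← -0.505884 + 0.48·1.706105 = 0.313046
x=1.960000, p=0.313046:
  k1 = f(1.960000, 0.313046) = 1.916881
  k2 = f(2.200000, 0.773097) = 1.937021
  p ← 0.313046 + 0.48·1.937021 = 1.242816
p(2.44) ≈ 1.2428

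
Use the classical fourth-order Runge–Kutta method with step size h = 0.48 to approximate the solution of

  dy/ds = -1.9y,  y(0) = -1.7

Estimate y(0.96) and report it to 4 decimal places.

RK4: k1 = f(s_n, y_n); k2 = f(s_n + h/2, y_n + (h/2)·k1); k3 = f(s_n + h/2, y_n + (h/2)·k2); k4 = f(s_n + h, y_n + h·k3); y_{n+1} = y_n + (h/6)·(k1 + 2k2 + 2k3 + k4).
s=0.000000, y=-1.700000:
  k1 = f(0.000000, -1.700000) = 3.230000
  k2 = f(0.240000, -0.924800) = 1.757120
  k3 = f(0.240000, -1.278291) = 2.428753
  k4 = f(0.480000, -0.534198) = 1.014977
  y ← -1.700000 + (0.48/6)·(k1 + 2k2 + 2k3 + k4) = -0.690662
s=0.480000, y=-0.690662:
  k1 = f(0.480000, -0.690662) = 1.312258
  k2 = f(0.720000, -0.375720) = 0.713868
  k3 = f(0.720000, -0.519334) = 0.986734
  k4 = f(0.960000, -0.217030) = 0.412357
  y ← -0.690662 + (0.48/6)·(k1 + 2k2 + 2k3 + k4) = -0.280597
y(0.96) ≈ -0.2806

-0.2806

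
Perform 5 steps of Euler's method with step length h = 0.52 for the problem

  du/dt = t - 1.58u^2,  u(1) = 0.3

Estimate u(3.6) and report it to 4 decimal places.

Euler: u_{n+1} = u_n + h·f(t_n, u_n).
t=1.000000, u=0.300000: f=0.857800 → u ← 0.300000 + 0.52·0.857800 = 0.746056
t=1.520000, u=0.746056: f=0.640573 → u ← 0.746056 + 0.52·0.640573 = 1.079154
t=2.040000, u=1.079154: f=0.199975 → u ← 1.079154 + 0.52·0.199975 = 1.183141
t=2.560000, u=1.183141: f=0.348281 → u ← 1.183141 + 0.52·0.348281 = 1.364247
t=3.080000, u=1.364247: f=0.139351 → u ← 1.364247 + 0.52·0.139351 = 1.436710
u(3.6) ≈ 1.4367

1.4367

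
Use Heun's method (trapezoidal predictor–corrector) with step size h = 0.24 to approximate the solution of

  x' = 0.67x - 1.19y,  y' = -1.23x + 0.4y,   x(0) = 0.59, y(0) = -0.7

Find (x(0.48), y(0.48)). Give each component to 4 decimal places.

Heun on (x,y): k1 = f(t_n, state_n); k2 = f(t_n + h, state_n + h·k1); state_{n+1} = state_n + (h/2)·(k1 + k2).
0.000000: (0.590000, -0.700000)
  k1 = (1.228300, -1.005700)
  predictor → (0.884792, -0.941368)
  k2 = (1.713039, -1.464841)
  → (0.942961, -0.996465)
0.240000: (0.942961, -0.996465)
  k1 = (1.817577, -1.558428)
  predictor → (1.379179, -1.370488)
  k2 = (2.554930, -2.244585)
  → (1.467661, -1.452827)
(x(0.48), y(0.48)) ≈ (1.4677, -1.4528)

1.4677, -1.4528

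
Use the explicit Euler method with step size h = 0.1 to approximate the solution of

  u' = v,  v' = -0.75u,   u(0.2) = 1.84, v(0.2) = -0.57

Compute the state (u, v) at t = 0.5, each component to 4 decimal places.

Euler on (u,v): u_{n+1} = u_n + h·u', v_{n+1} = v_n + h·v'.
0.200000: (1.840000, -0.570000); f=(-0.570000, -1.380000) → (1.783000, -0.708000)
0.300000: (1.783000, -0.708000); f=(-0.708000, -1.337250) → (1.712200, -0.841725)
0.400000: (1.712200, -0.841725); f=(-0.841725, -1.284150) → (1.628028, -0.970140)
(u(0.5), v(0.5)) ≈ (1.6280, -0.9701)

1.6280, -0.9701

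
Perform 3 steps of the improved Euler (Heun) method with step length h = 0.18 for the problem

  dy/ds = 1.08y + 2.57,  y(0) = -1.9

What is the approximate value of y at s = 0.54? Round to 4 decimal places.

Heun: k1 = f(s_n, y_n); k2 = f(s_n + h, y_n + h·k1); y_{n+1} = y_n + (h/2)·(k1 + k2).
s=0.000000, y=-1.900000:
  k1 = f(0.000000, -1.900000) = 0.518000
  k2 = f(0.180000, -1.806760) = 0.618699
  y ← -1.900000 + (0.18/2)·(0.518000 + 0.618699) = -1.797697
s=0.180000, y=-1.797697:
  k1 = f(0.180000, -1.797697) = 0.628487
  k2 = f(0.360000, -1.684569) = 0.750665
  y ← -1.797697 + (0.18/2)·(0.628487 + 0.750665) = -1.673573
s=0.360000, y=-1.673573:
  k1 = f(0.360000, -1.673573) = 0.762541
  k2 = f(0.540000, -1.536316) = 0.910779
  y ← -1.673573 + (0.18/2)·(0.762541 + 0.910779) = -1.522975
y(0.54) ≈ -1.5230

-1.5230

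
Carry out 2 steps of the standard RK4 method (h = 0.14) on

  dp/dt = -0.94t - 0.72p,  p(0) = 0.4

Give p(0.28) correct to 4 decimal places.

0.2925

RK4: k1 = f(t_n, p_n); k2 = f(t_n + h/2, p_n + (h/2)·k1); k3 = f(t_n + h/2, p_n + (h/2)·k2); k4 = f(t_n + h, p_n + h·k3); p_{n+1} = p_n + (h/6)·(k1 + 2k2 + 2k3 + k4).
t=0.000000, p=0.400000:
  k1 = f(0.000000, 0.400000) = -0.288000
  k2 = f(0.070000, 0.379840) = -0.339285
  k3 = f(0.070000, 0.376250) = -0.336700
  k4 = f(0.140000, 0.352862) = -0.385661
  p ← 0.400000 + (0.14/6)·(k1 + 2k2 + 2k3 + k4) = 0.352735
t=0.140000, p=0.352735:
  k1 = f(0.140000, 0.352735) = -0.385569
  k2 = f(0.210000, 0.325745) = -0.431937
  k3 = f(0.210000, 0.322500) = -0.429600
  k4 = f(0.280000, 0.292591) = -0.473866
  p ← 0.352735 + (0.14/6)·(k1 + 2k2 + 2k3 + k4) = 0.292477
p(0.28) ≈ 0.2925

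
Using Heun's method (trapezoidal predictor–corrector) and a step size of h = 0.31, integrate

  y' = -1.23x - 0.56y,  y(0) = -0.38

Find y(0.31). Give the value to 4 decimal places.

Heun: k1 = f(x_n, y_n); k2 = f(x_n + h, y_n + h·k1); y_{n+1} = y_n + (h/2)·(k1 + k2).
x=0.000000, y=-0.380000:
  k1 = f(0.000000, -0.380000) = 0.212800
  k2 = f(0.310000, -0.314032) = -0.205442
  y ← -0.380000 + (0.31/2)·(0.212800 + (-0.205442)) = -0.378860
y(0.31) ≈ -0.3789

-0.3789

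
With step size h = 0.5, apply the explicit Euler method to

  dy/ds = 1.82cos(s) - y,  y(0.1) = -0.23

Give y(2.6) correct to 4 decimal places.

Euler: y_{n+1} = y_n + h·f(s_n, y_n).
s=0.100000, y=-0.230000: f=2.040908 → y ← -0.230000 + 0.5·2.040908 = 0.790454
s=0.600000, y=0.790454: f=0.711657 → y ← 0.790454 + 0.5·0.711657 = 1.146282
s=1.100000, y=1.146282: f=-0.320737 → y ← 1.146282 + 0.5·(-0.320737) = 0.985914
s=1.600000, y=0.985914: f=-1.039057 → y ← 0.985914 + 0.5·(-1.039057) = 0.466385
s=2.100000, y=0.466385: f=-1.385205 → y ← 0.466385 + 0.5·(-1.385205) = -0.226217
y(2.6) ≈ -0.2262

-0.2262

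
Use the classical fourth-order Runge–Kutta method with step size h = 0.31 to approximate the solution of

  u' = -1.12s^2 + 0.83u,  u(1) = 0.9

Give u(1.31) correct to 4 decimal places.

0.6388

RK4: k1 = f(s_n, u_n); k2 = f(s_n + h/2, u_n + (h/2)·k1); k3 = f(s_n + h/2, u_n + (h/2)·k2); k4 = f(s_n + h, u_n + h·k3); u_{n+1} = u_n + (h/6)·(k1 + 2k2 + 2k3 + k4).
s=1.000000, u=0.900000:
  k1 = f(1.000000, 0.900000) = -0.373000
  k2 = f(1.155000, 0.842185) = -0.795094
  k3 = f(1.155000, 0.776760) = -0.849397
  k4 = f(1.310000, 0.636687) = -1.393582
  u ← 0.900000 + (0.31/6)·(k1 + 2k2 + 2k3 + k4) = 0.638796
u(1.31) ≈ 0.6388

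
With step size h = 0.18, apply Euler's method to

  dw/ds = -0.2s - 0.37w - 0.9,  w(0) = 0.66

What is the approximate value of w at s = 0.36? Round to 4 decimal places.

Euler: w_{n+1} = w_n + h·f(s_n, w_n).
s=0.000000, w=0.660000: f=-1.144200 → w ← 0.660000 + 0.18·(-1.144200) = 0.454044
s=0.180000, w=0.454044: f=-1.103996 → w ← 0.454044 + 0.18·(-1.103996) = 0.255325
w(0.36) ≈ 0.2553

0.2553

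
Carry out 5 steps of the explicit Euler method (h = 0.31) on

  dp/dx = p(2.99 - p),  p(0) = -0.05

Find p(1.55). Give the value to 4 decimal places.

Euler: p_{n+1} = p_n + h·f(x_n, p_n).
x=0.000000, p=-0.050000: f=-0.152000 → p ← -0.050000 + 0.31·(-0.152000) = -0.097120
x=0.310000, p=-0.097120: f=-0.299821 → p ← -0.097120 + 0.31·(-0.299821) = -0.190065
x=0.620000, p=-0.190065: f=-0.604418 → p ← -0.190065 + 0.31·(-0.604418) = -0.377434
x=0.930000, p=-0.377434: f=-1.270984 → p ← -0.377434 + 0.31·(-1.270984) = -0.771439
x=1.240000, p=-0.771439: f=-2.901721 → p ← -0.771439 + 0.31·(-2.901721) = -1.670972
p(1.55) ≈ -1.6710

-1.6710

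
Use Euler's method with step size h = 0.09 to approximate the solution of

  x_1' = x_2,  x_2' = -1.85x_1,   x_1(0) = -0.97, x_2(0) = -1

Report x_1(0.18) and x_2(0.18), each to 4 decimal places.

Euler on (x_1,x_2): x_1_{n+1} = x_1_n + h·x_1', x_2_{n+1} = x_2_n + h·x_2'.
0.000000: (-0.970000, -1.000000); f=(-1.000000, 1.794500) → (-1.060000, -0.838495)
0.090000: (-1.060000, -0.838495); f=(-0.838495, 1.961000) → (-1.135465, -0.662005)
(x_1(0.18), x_2(0.18)) ≈ (-1.1355, -0.6620)

-1.1355, -0.6620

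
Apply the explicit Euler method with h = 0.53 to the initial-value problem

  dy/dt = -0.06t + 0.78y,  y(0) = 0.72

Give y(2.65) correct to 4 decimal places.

3.8074

Euler: y_{n+1} = y_n + h·f(t_n, y_n).
t=0.000000, y=0.720000: f=0.561600 → y ← 0.720000 + 0.53·0.561600 = 1.017648
t=0.530000, y=1.017648: f=0.761965 → y ← 1.017648 + 0.53·0.761965 = 1.421490
t=1.060000, y=1.421490: f=1.045162 → y ← 1.421490 + 0.53·1.045162 = 1.975426
t=1.590000, y=1.975426: f=1.445432 → y ← 1.975426 + 0.53·1.445432 = 2.741504
t=2.120000, y=2.741504: f=2.011173 → y ← 2.741504 + 0.53·2.011173 = 3.807426
y(2.65) ≈ 3.8074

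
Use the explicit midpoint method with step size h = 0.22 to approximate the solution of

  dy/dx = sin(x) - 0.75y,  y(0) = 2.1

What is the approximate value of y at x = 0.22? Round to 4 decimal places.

Midpoint: k1 = f(x_n, y_n); k2 = f(x_n + h/2, y_n + (h/2)·k1); y_{n+1} = y_n + h·k2.
x=0.000000, y=2.100000:
  k1 = f(0.000000, 2.100000) = -1.575000
  k2 = f(0.110000, 1.926750) = -1.335284
  y ← 2.100000 + 0.22·(-1.335284) = 1.806237
y(0.22) ≈ 1.8062

1.8062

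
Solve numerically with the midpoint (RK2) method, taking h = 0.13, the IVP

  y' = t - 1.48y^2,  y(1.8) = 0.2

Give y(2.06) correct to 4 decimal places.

Midpoint: k1 = f(t_n, y_n); k2 = f(t_n + h/2, y_n + (h/2)·k1); y_{n+1} = y_n + h·k2.
t=1.800000, y=0.200000:
  k1 = f(1.800000, 0.200000) = 1.740800
  k2 = f(1.865000, 0.313152) = 1.719865
  y ← 0.200000 + 0.13·1.719865 = 0.423582
t=1.930000, y=0.423582:
  k1 = f(1.930000, 0.423582) = 1.664455
  k2 = f(1.995000, 0.531772) = 1.576483
  y ← 0.423582 + 0.13·1.576483 = 0.628525
y(2.06) ≈ 0.6285

0.6285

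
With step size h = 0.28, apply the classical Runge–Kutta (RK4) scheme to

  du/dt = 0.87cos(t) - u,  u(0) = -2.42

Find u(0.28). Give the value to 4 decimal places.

RK4: k1 = f(t_n, u_n); k2 = f(t_n + h/2, u_n + (h/2)·k1); k3 = f(t_n + h/2, u_n + (h/2)·k2); k4 = f(t_n + h, u_n + h·k3); u_{n+1} = u_n + (h/6)·(k1 + 2k2 + 2k3 + k4).
t=0.000000, u=-2.420000:
  k1 = f(0.000000, -2.420000) = 3.290000
  k2 = f(0.140000, -1.959400) = 2.820888
  k3 = f(0.140000, -2.025076) = 2.886564
  k4 = f(0.280000, -1.611762) = 2.447880
  u ← -2.420000 + (0.28/6)·(k1 + 2k2 + 2k3 + k4) = -1.619537
u(0.28) ≈ -1.6195

-1.6195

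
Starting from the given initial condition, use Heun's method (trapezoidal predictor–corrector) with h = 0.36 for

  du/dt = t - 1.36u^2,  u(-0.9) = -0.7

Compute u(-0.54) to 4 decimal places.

Heun: k1 = f(t_n, u_n); k2 = f(t_n + h, u_n + h·k1); u_{n+1} = u_n + (h/2)·(k1 + k2).
t=-0.900000, u=-0.700000:
  k1 = f(-0.900000, -0.700000) = -1.566400
  k2 = f(-0.540000, -1.263904) = -2.712537
  u ← -0.700000 + (0.36/2)·(-1.566400 + (-2.712537)) = -1.470209
u(-0.54) ≈ -1.4702

-1.4702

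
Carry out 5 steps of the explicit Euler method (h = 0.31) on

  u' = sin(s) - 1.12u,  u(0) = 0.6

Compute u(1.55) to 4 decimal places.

Euler: u_{n+1} = u_n + h·f(s_n, u_n).
s=0.000000, u=0.600000: f=-0.672000 → u ← 0.600000 + 0.31·(-0.672000) = 0.391680
s=0.310000, u=0.391680: f=-0.133623 → u ← 0.391680 + 0.31·(-0.133623) = 0.350257
s=0.620000, u=0.350257: f=0.188747 → u ← 0.350257 + 0.31·0.188747 = 0.408769
s=0.930000, u=0.408769: f=0.343799 → u ← 0.408769 + 0.31·0.343799 = 0.515346
s=1.240000, u=0.515346: f=0.368596 → u ← 0.515346 + 0.31·0.368596 = 0.629611
u(1.55) ≈ 0.6296

0.6296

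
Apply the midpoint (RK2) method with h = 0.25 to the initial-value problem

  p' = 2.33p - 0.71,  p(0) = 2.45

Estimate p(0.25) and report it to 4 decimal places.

Midpoint: k1 = f(t_n, p_n); k2 = f(t_n + h/2, p_n + (h/2)·k1); p_{n+1} = p_n + h·k2.
t=0.000000, p=2.450000:
  k1 = f(0.000000, 2.450000) = 4.998500
  k2 = f(0.125000, 3.074813) = 6.454313
  p ← 2.450000 + 0.25·6.454313 = 4.063578
p(0.25) ≈ 4.0636

4.0636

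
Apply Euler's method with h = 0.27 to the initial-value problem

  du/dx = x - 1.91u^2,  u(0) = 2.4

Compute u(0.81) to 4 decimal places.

Euler: u_{n+1} = u_n + h·f(x_n, u_n).
x=0.000000, u=2.400000: f=-11.001600 → u ← 2.400000 + 0.27·(-11.001600) = -0.570432
x=0.270000, u=-0.570432: f=-0.351500 → u ← -0.570432 + 0.27·(-0.351500) = -0.665337
x=0.540000, u=-0.665337: f=-0.305506 → u ← -0.665337 + 0.27·(-0.305506) = -0.747824
u(0.81) ≈ -0.7478

-0.7478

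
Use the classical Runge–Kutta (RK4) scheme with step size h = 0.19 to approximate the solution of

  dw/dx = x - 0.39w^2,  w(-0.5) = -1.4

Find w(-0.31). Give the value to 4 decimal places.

-1.6492

RK4: k1 = f(x_n, w_n); k2 = f(x_n + h/2, w_n + (h/2)·k1); k3 = f(x_n + h/2, w_n + (h/2)·k2); k4 = f(x_n + h, w_n + h·k3); w_{n+1} = w_n + (h/6)·(k1 + 2k2 + 2k3 + k4).
x=-0.500000, w=-1.400000:
  k1 = f(-0.500000, -1.400000) = -1.264400
  k2 = f(-0.405000, -1.520118) = -1.306196
  k3 = f(-0.405000, -1.524089) = -1.310910
  k4 = f(-0.310000, -1.649073) = -1.370582
  w ← -1.400000 + (0.19/6)·(k1 + 2k2 + 2k3 + k4) = -1.649191
w(-0.31) ≈ -1.6492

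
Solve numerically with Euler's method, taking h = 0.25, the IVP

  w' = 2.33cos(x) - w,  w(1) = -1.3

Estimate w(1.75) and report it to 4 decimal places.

-0.1924

Euler: w_{n+1} = w_n + h·f(x_n, w_n).
x=1.000000, w=-1.300000: f=2.558904 → w ← -1.300000 + 0.25·2.558904 = -0.660274
x=1.250000, w=-0.660274: f=1.394975 → w ← -0.660274 + 0.25·1.394975 = -0.311530
x=1.500000, w=-0.311530: f=0.476348 → w ← -0.311530 + 0.25·0.476348 = -0.192443
w(1.75) ≈ -0.1924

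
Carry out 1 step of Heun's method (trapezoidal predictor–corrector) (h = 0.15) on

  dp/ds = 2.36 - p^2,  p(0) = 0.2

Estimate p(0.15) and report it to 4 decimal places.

Heun: k1 = f(s_n, p_n); k2 = f(s_n + h, p_n + h·k1); p_{n+1} = p_n + (h/2)·(k1 + k2).
s=0.000000, p=0.200000:
  k1 = f(0.000000, 0.200000) = 2.320000
  k2 = f(0.150000, 0.548000) = 2.059696
  p ← 0.200000 + (0.15/2)·(2.320000 + 2.059696) = 0.528477
p(0.15) ≈ 0.5285

0.5285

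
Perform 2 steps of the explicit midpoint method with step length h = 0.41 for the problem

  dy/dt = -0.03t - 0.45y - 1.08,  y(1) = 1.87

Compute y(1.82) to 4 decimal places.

0.5298

Midpoint: k1 = f(t_n, y_n); k2 = f(t_n + h/2, y_n + (h/2)·k1); y_{n+1} = y_n + h·k2.
t=1.000000, y=1.870000:
  k1 = f(1.000000, 1.870000) = -1.951500
  k2 = f(1.205000, 1.469943) = -1.777624
  y ← 1.870000 + 0.41·(-1.777624) = 1.141174
t=1.410000, y=1.141174:
  k1 = f(1.410000, 1.141174) = -1.635828
  k2 = f(1.615000, 0.805829) = -1.491073
  y ← 1.141174 + 0.41·(-1.491073) = 0.529834
y(1.82) ≈ 0.5298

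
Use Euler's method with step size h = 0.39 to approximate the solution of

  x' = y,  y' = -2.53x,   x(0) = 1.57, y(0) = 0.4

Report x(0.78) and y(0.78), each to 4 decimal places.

1.2778, -2.8522

Euler on (x,y): x_{n+1} = x_n + h·x', y_{n+1} = y_n + h·y'.
0.000000: (1.570000, 0.400000); f=(0.400000, -3.972100) → (1.726000, -1.149119)
0.390000: (1.726000, -1.149119); f=(-1.149119, -4.366780) → (1.277844, -2.852163)
(x(0.78), y(0.78)) ≈ (1.2778, -2.8522)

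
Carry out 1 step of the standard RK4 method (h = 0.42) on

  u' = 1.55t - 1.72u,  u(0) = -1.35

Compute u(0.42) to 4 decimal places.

-0.5478

RK4: k1 = f(t_n, u_n); k2 = f(t_n + h/2, u_n + (h/2)·k1); k3 = f(t_n + h/2, u_n + (h/2)·k2); k4 = f(t_n + h, u_n + h·k3); u_{n+1} = u_n + (h/6)·(k1 + 2k2 + 2k3 + k4).
t=0.000000, u=-1.350000:
  k1 = f(0.000000, -1.350000) = 2.322000
  k2 = f(0.210000, -0.862380) = 1.808794
  k3 = f(0.210000, -0.970153) = 1.994164
  k4 = f(0.420000, -0.512451) = 1.532416
  u ← -1.350000 + (0.42/6)·(k1 + 2k2 + 2k3 + k4) = -0.547777
u(0.42) ≈ -0.5478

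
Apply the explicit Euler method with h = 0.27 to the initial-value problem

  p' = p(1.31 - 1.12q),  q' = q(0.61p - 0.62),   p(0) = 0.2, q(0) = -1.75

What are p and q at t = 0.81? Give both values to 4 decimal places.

Euler on (p,q): p_{n+1} = p_n + h·p', q_{n+1} = q_n + h·q'.
0.000000: (0.200000, -1.750000); f=(0.654000, 0.871500) → (0.376580, -1.514695)
0.270000: (0.376580, -1.514695); f=(1.132172, 0.591165) → (0.682266, -1.355081)
0.540000: (0.682266, -1.355081); f=(1.929238, 0.276189) → (1.203161, -1.280510)
(p(0.81), q(0.81)) ≈ (1.2032, -1.2805)

1.2032, -1.2805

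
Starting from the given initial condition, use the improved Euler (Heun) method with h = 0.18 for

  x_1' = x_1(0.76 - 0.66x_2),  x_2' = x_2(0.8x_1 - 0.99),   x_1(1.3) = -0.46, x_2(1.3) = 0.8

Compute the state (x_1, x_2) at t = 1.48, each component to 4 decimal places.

Heun on (x_1,x_2): k1 = f(t_n, state_n); k2 = f(t_n + h, state_n + h·k1); state_{n+1} = state_n + (h/2)·(k1 + k2).
1.300000: (-0.460000, 0.800000)
  k1 = (-0.106720, -1.086400)
  predictor → (-0.479210, 0.604448)
  k2 = (-0.173025, -0.830129)
  → (-0.485177, 0.627512)
(x_1(1.48), x_2(1.48)) ≈ (-0.4852, 0.6275)

-0.4852, 0.6275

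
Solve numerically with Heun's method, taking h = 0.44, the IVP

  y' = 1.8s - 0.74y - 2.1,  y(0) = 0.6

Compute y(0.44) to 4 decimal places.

-0.1629

Heun: k1 = f(s_n, y_n); k2 = f(s_n + h, y_n + h·k1); y_{n+1} = y_n + (h/2)·(k1 + k2).
s=0.000000, y=0.600000:
  k1 = f(0.000000, 0.600000) = -2.544000
  k2 = f(0.440000, -0.519360) = -0.923674
  y ← 0.600000 + (0.44/2)·(-2.544000 + (-0.923674)) = -0.162888
y(0.44) ≈ -0.1629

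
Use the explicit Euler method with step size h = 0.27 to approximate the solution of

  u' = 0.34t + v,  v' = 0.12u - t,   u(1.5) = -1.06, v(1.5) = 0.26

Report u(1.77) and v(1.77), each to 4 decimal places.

Euler on (u,v): u_{n+1} = u_n + h·u', v_{n+1} = v_n + h·v'.
1.500000: (-1.060000, 0.260000); f=(0.770000, -1.627200) → (-0.852100, -0.179344)
(u(1.77), v(1.77)) ≈ (-0.8521, -0.1793)

-0.8521, -0.1793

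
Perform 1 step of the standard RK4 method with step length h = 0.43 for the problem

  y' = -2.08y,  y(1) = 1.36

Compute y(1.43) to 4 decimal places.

0.5617

RK4: k1 = f(t_n, y_n); k2 = f(t_n + h/2, y_n + (h/2)·k1); k3 = f(t_n + h/2, y_n + (h/2)·k2); k4 = f(t_n + h, y_n + h·k3); y_{n+1} = y_n + (h/6)·(k1 + 2k2 + 2k3 + k4).
t=1.000000, y=1.360000:
  k1 = f(1.000000, 1.360000) = -2.828800
  k2 = f(1.215000, 0.751808) = -1.563761
  k3 = f(1.215000, 1.023791) = -2.129486
  k4 = f(1.430000, 0.444321) = -0.924188
  y ← 1.360000 + (0.43/6)·(k1 + 2k2 + 2k3 + k4) = 0.561671
y(1.43) ≈ 0.5617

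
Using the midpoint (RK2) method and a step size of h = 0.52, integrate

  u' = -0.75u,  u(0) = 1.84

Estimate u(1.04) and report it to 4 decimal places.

Midpoint: k1 = f(s_n, u_n); k2 = f(s_n + h/2, u_n + (h/2)·k1); u_{n+1} = u_n + h·k2.
s=0.000000, u=1.840000:
  k1 = f(0.000000, 1.840000) = -1.380000
  k2 = f(0.260000, 1.481200) = -1.110900
  u ← 1.840000 + 0.52·(-1.110900) = 1.262332
s=0.520000, u=1.262332:
  k1 = f(0.520000, 1.262332) = -0.946749
  k2 = f(0.780000, 1.016177) = -0.762133
  u ← 1.262332 + 0.52·(-0.762133) = 0.866023
u(1.04) ≈ 0.8660

0.8660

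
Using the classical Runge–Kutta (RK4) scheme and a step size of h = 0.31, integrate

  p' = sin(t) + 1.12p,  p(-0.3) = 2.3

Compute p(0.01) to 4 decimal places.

3.1980

RK4: k1 = f(t_n, p_n); k2 = f(t_n + h/2, p_n + (h/2)·k1); k3 = f(t_n + h/2, p_n + (h/2)·k2); k4 = f(t_n + h, p_n + h·k3); p_{n+1} = p_n + (h/6)·(k1 + 2k2 + 2k3 + k4).
t=-0.300000, p=2.300000:
  k1 = f(-0.300000, 2.300000) = 2.280480
  k2 = f(-0.145000, 2.653474) = 2.827399
  k3 = f(-0.145000, 2.738247) = 2.922344
  k4 = f(0.010000, 3.205927) = 3.600638
  p ← 2.300000 + (0.31/6)·(k1 + 2k2 + 2k3 + k4) = 3.197998
p(0.01) ≈ 3.1980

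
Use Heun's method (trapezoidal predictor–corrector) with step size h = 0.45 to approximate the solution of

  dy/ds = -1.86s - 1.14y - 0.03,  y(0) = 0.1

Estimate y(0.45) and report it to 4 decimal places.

Heun: k1 = f(s_n, y_n); k2 = f(s_n + h, y_n + h·k1); y_{n+1} = y_n + (h/2)·(k1 + k2).
s=0.000000, y=0.100000:
  k1 = f(0.000000, 0.100000) = -0.144000
  k2 = f(0.450000, 0.035200) = -0.907128
  y ← 0.100000 + (0.45/2)·(-0.144000 + (-0.907128)) = -0.136504
y(0.45) ≈ -0.1365

-0.1365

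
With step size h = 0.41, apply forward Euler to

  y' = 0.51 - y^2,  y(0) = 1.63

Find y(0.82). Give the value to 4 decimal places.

Euler: y_{n+1} = y_n + h·f(x_n, y_n).
x=0.000000, y=1.630000: f=-2.146900 → y ← 1.630000 + 0.41·(-2.146900) = 0.749771
x=0.410000, y=0.749771: f=-0.052157 → y ← 0.749771 + 0.41·(-0.052157) = 0.728387
y(0.82) ≈ 0.7284

0.7284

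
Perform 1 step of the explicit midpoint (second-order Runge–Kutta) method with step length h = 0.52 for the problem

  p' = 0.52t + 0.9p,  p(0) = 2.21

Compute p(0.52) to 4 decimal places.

Midpoint: k1 = f(t_n, p_n); k2 = f(t_n + h/2, p_n + (h/2)·k1); p_{n+1} = p_n + h·k2.
t=0.000000, p=2.210000:
  k1 = f(0.000000, 2.210000) = 1.989000
  k2 = f(0.260000, 2.727140) = 2.589626
  p ← 2.210000 + 0.52·2.589626 = 3.556606
p(0.52) ≈ 3.5566

3.5566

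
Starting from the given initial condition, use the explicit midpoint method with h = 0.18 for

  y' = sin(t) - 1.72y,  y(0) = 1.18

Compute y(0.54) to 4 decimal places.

0.5840

Midpoint: k1 = f(t_n, y_n); k2 = f(t_n + h/2, y_n + (h/2)·k1); y_{n+1} = y_n + h·k2.
t=0.000000, y=1.180000:
  k1 = f(0.000000, 1.180000) = -2.029600
  k2 = f(0.090000, 0.997336) = -1.625539
  y ← 1.180000 + 0.18·(-1.625539) = 0.887403
t=0.180000, y=0.887403:
  k1 = f(0.180000, 0.887403) = -1.347303
  k2 = f(0.270000, 0.766146) = -1.051039
  y ← 0.887403 + 0.18·(-1.051039) = 0.698216
t=0.360000, y=0.698216:
  k1 = f(0.360000, 0.698216) = -0.848657
  k2 = f(0.450000, 0.621837) = -0.634594
  y ← 0.698216 + 0.18·(-0.634594) = 0.583989
y(0.54) ≈ 0.5840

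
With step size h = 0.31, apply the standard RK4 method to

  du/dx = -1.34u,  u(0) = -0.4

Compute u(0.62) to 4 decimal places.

RK4: k1 = f(x_n, u_n); k2 = f(x_n + h/2, u_n + (h/2)·k1); k3 = f(x_n + h/2, u_n + (h/2)·k2); k4 = f(x_n + h, u_n + h·k3); u_{n+1} = u_n + (h/6)·(k1 + 2k2 + 2k3 + k4).
x=0.000000, u=-0.400000:
  k1 = f(0.000000, -0.400000) = 0.536000
  k2 = f(0.155000, -0.316920) = 0.424673
  k3 = f(0.155000, -0.334176) = 0.447795
  k4 = f(0.310000, -0.261183) = 0.349986
  u ← -0.400000 + (0.31/6)·(k1 + 2k2 + 2k3 + k4) = -0.264069
x=0.310000, u=-0.264069:
  k1 = f(0.310000, -0.264069) = 0.353852
  k2 = f(0.465000, -0.209222) = 0.280357
  k3 = f(0.465000, -0.220614) = 0.295622
  k4 = f(0.620000, -0.172426) = 0.231051
  u ← -0.264069 + (0.31/6)·(k1 + 2k2 + 2k3 + k4) = -0.174331
u(0.62) ≈ -0.1743

-0.1743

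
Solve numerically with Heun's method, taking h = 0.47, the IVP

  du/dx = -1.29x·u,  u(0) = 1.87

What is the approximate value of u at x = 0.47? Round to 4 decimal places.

Heun: k1 = f(x_n, u_n); k2 = f(x_n + h, u_n + h·k1); u_{n+1} = u_n + (h/2)·(k1 + k2).
x=0.000000, u=1.870000:
  k1 = f(0.000000, 1.870000) = 0.000000
  k2 = f(0.470000, 1.870000) = -1.133781
  u ← 1.870000 + (0.47/2)·(0.000000 + (-1.133781)) = 1.603561
u(0.47) ≈ 1.6036

1.6036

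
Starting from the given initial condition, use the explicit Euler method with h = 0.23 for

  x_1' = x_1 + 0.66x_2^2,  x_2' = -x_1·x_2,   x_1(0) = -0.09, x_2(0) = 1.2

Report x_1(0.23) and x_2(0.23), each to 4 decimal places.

Euler on (x_1,x_2): x_1_{n+1} = x_1_n + h·x_1', x_2_{n+1} = x_2_n + h·x_2'.
0.000000: (-0.090000, 1.200000); f=(0.860400, 0.108000) → (0.107892, 1.224840)
(x_1(0.23), x_2(0.23)) ≈ (0.1079, 1.2248)

0.1079, 1.2248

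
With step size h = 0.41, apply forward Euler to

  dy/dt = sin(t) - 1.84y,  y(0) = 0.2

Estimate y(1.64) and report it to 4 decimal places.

Euler: y_{n+1} = y_n + h·f(t_n, y_n).
t=0.000000, y=0.200000: f=-0.368000 → y ← 0.200000 + 0.41·(-0.368000) = 0.049120
t=0.410000, y=0.049120: f=0.308229 → y ← 0.049120 + 0.41·0.308229 = 0.175494
t=0.820000, y=0.175494: f=0.408237 → y ← 0.175494 + 0.41·0.408237 = 0.342871
t=1.230000, y=0.342871: f=0.311606 → y ← 0.342871 + 0.41·0.311606 = 0.470630
y(1.64) ≈ 0.4706

0.4706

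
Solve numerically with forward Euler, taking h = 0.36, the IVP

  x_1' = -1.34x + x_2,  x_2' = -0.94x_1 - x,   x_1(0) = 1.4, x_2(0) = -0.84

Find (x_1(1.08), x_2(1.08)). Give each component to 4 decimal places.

-0.5497, -2.2266

Euler on (x_1,x_2): x_1_{n+1} = x_1_n + h·x_1', x_2_{n+1} = x_2_n + h·x_2'.
0.000000: (1.400000, -0.840000); f=(-0.840000, -1.316000) → (1.097600, -1.313760)
0.360000: (1.097600, -1.313760); f=(-1.796160, -1.391744) → (0.450982, -1.814788)
0.720000: (0.450982, -1.814788); f=(-2.779588, -1.143923) → (-0.549669, -2.226600)
(x_1(1.08), x_2(1.08)) ≈ (-0.5497, -2.2266)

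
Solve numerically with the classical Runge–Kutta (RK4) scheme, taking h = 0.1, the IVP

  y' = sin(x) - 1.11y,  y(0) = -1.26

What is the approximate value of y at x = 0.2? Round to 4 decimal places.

-0.9906

RK4: k1 = f(x_n, y_n); k2 = f(x_n + h/2, y_n + (h/2)·k1); k3 = f(x_n + h/2, y_n + (h/2)·k2); k4 = f(x_n + h, y_n + h·k3); y_{n+1} = y_n + (h/6)·(k1 + 2k2 + 2k3 + k4).
x=0.000000, y=-1.260000:
  k1 = f(0.000000, -1.260000) = 1.398600
  k2 = f(0.050000, -1.190070) = 1.370957
  k3 = f(0.050000, -1.191452) = 1.372491
  k4 = f(0.100000, -1.122751) = 1.346087
  y ← -1.260000 + (0.1/6)·(k1 + 2k2 + 2k3 + k4) = -1.122807
x=0.100000, y=-1.122807:
  k1 = f(0.100000, -1.122807) = 1.346149
  k2 = f(0.150000, -1.055499) = 1.321043
  k3 = f(0.150000, -1.056755) = 1.322436
  k4 = f(0.200000, -0.990563) = 1.298195
  y ← -1.122807 + (0.1/6)·(k1 + 2k2 + 2k3 + k4) = -0.990619
y(0.2) ≈ -0.9906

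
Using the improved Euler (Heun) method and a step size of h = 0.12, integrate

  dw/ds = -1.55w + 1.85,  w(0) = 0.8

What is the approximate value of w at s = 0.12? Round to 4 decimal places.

0.8664

Heun: k1 = f(s_n, w_n); k2 = f(s_n + h, w_n + h·k1); w_{n+1} = w_n + (h/2)·(k1 + k2).
s=0.000000, w=0.800000:
  k1 = f(0.000000, 0.800000) = 0.610000
  k2 = f(0.120000, 0.873200) = 0.496540
  w ← 0.800000 + (0.12/2)·(0.610000 + 0.496540) = 0.866392
w(0.12) ≈ 0.8664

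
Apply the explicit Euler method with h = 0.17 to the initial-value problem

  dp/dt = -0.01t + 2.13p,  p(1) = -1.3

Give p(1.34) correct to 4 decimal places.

Euler: p_{n+1} = p_n + h·f(t_n, p_n).
t=1.000000, p=-1.300000: f=-2.779000 → p ← -1.300000 + 0.17·(-2.779000) = -1.772430
t=1.170000, p=-1.772430: f=-3.786976 → p ← -1.772430 + 0.17·(-3.786976) = -2.416216
p(1.34) ≈ -2.4162

-2.4162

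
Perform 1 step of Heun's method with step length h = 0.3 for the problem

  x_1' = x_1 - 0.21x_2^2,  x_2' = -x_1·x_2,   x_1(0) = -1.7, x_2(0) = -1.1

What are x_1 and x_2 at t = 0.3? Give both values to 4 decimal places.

-2.4230, -1.9501

Heun on (x_1,x_2): k1 = f(t_n, state_n); k2 = f(t_n + h, state_n + h·k1); state_{n+1} = state_n + (h/2)·(k1 + k2).
0.000000: (-1.700000, -1.100000)
  k1 = (-1.954100, -1.870000)
  predictor → (-2.286230, -1.661000)
  k2 = (-2.865603, -3.797428)
  → (-2.422956, -1.950114)
(x_1(0.3), x_2(0.3)) ≈ (-2.4230, -1.9501)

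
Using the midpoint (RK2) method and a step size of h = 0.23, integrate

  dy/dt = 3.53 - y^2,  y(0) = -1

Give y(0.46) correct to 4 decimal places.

Midpoint: k1 = f(t_n, y_n); k2 = f(t_n + h/2, y_n + (h/2)·k1); y_{n+1} = y_n + h·k2.
t=0.000000, y=-1.000000:
  k1 = f(0.000000, -1.000000) = 2.530000
  k2 = f(0.115000, -0.709050) = 3.027248
  y ← -1.000000 + 0.23·3.027248 = -0.303733
t=0.230000, y=-0.303733:
  k1 = f(0.230000, -0.303733) = 3.437746
  k2 = f(0.345000, 0.091608) = 3.521608
  y ← -0.303733 + 0.23·3.521608 = 0.506237
y(0.46) ≈ 0.5062

0.5062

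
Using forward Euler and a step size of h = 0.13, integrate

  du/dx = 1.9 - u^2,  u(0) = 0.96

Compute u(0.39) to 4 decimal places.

Euler: u_{n+1} = u_n + h·f(x_n, u_n).
x=0.000000, u=0.960000: f=0.978400 → u ← 0.960000 + 0.13·0.978400 = 1.087192
x=0.130000, u=1.087192: f=0.718014 → u ← 1.087192 + 0.13·0.718014 = 1.180534
x=0.260000, u=1.180534: f=0.506340 → u ← 1.180534 + 0.13·0.506340 = 1.246358
u(0.39) ≈ 1.2464

1.2464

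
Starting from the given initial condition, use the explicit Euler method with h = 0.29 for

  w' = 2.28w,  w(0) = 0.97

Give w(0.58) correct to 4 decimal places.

Euler: w_{n+1} = w_n + h·f(t_n, w_n).
t=0.000000, w=0.970000: f=2.211600 → w ← 0.970000 + 0.29·2.211600 = 1.611364
t=0.290000, w=1.611364: f=3.673910 → w ← 1.611364 + 0.29·3.673910 = 2.676798
w(0.58) ≈ 2.6768

2.6768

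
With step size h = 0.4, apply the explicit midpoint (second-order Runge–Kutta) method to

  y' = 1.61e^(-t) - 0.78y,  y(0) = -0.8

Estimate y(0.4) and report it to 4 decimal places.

Midpoint: k1 = f(t_n, y_n); k2 = f(t_n + h/2, y_n + (h/2)·k1); y_{n+1} = y_n + h·k2.
t=0.000000, y=-0.800000:
  k1 = f(0.000000, -0.800000) = 2.234000
  k2 = f(0.200000, -0.353200) = 1.593653
  y ← -0.800000 + 0.4·1.593653 = -0.162539
y(0.4) ≈ -0.1625

-0.1625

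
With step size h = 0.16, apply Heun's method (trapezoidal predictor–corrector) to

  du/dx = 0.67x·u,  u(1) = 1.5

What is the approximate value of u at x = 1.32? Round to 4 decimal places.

Heun: k1 = f(x_n, u_n); k2 = f(x_n + h, u_n + h·k1); u_{n+1} = u_n + (h/2)·(k1 + k2).
x=1.000000, u=1.500000:
  k1 = f(1.000000, 1.500000) = 1.005000
  k2 = f(1.160000, 1.660800) = 1.290774
  u ← 1.500000 + (0.16/2)·(1.005000 + 1.290774) = 1.683662
x=1.160000, u=1.683662:
  k1 = f(1.160000, 1.683662) = 1.308542
  k2 = f(1.320000, 1.893029) = 1.674195
  u ← 1.683662 + (0.16/2)·(1.308542 + 1.674195) = 1.922281
u(1.32) ≈ 1.9223

1.9223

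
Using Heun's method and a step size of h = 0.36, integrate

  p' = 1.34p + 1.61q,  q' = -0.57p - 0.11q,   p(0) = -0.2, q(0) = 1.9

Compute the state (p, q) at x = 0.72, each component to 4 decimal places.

Heun on (p,q): k1 = f(x_n, state_n); k2 = f(x_n + h, state_n + h·k1); state_{n+1} = state_n + (h/2)·(k1 + k2).
0.000000: (-0.200000, 1.900000)
  k1 = (2.791000, -0.095000)
  predictor → (0.804760, 1.865800)
  k2 = (4.082316, -0.663951)
  → (1.037197, 1.763389)
0.360000: (1.037197, 1.763389)
  k1 = (4.228900, -0.785175)
  predictor → (2.559601, 1.480726)
  k2 = (5.813834, -1.621852)
  → (2.844889, 1.330124)
(p(0.72), q(0.72)) ≈ (2.8449, 1.3301)

2.8449, 1.3301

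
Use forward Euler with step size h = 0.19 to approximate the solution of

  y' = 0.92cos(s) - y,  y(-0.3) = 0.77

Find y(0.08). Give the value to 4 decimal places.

0.8142

Euler: y_{n+1} = y_n + h·f(s_n, y_n).
s=-0.300000, y=0.770000: f=0.108910 → y ← 0.770000 + 0.19·0.108910 = 0.790693
s=-0.110000, y=0.790693: f=0.123747 → y ← 0.790693 + 0.19·0.123747 = 0.814205
y(0.08) ≈ 0.8142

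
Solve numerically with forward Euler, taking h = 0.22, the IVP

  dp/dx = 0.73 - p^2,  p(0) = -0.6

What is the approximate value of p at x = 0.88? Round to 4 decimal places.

Euler: p_{n+1} = p_n + h·f(x_n, p_n).
x=0.000000, p=-0.600000: f=0.370000 → p ← -0.600000 + 0.22·0.370000 = -0.518600
x=0.220000, p=-0.518600: f=0.461054 → p ← -0.518600 + 0.22·0.461054 = -0.417168
x=0.440000, p=-0.417168: f=0.555971 → p ← -0.417168 + 0.22·0.555971 = -0.294855
x=0.660000, p=-0.294855: f=0.643061 → p ← -0.294855 + 0.22·0.643061 = -0.153381
p(0.88) ≈ -0.1534

-0.1534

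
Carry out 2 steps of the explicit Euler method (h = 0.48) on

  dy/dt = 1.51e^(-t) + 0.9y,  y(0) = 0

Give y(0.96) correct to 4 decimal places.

1.4864

Euler: y_{n+1} = y_n + h·f(t_n, y_n).
t=0.000000, y=0.000000: f=1.510000 → y ← 0.000000 + 0.48·1.510000 = 0.724800
t=0.480000, y=0.724800: f=1.586683 → y ← 0.724800 + 0.48·1.586683 = 1.486408
y(0.96) ≈ 1.4864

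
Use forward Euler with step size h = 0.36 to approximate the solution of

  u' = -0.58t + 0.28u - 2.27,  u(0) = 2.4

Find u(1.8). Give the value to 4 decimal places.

Euler: u_{n+1} = u_n + h·f(t_n, u_n).
t=0.000000, u=2.400000: f=-1.598000 → u ← 2.400000 + 0.36·(-1.598000) = 1.824720
t=0.360000, u=1.824720: f=-1.967878 → u ← 1.824720 + 0.36·(-1.967878) = 1.116284
t=0.720000, u=1.116284: f=-2.375041 → u ← 1.116284 + 0.36·(-2.375041) = 0.261269
t=1.080000, u=0.261269: f=-2.823245 → u ← 0.261269 + 0.36·(-2.823245) = -0.755099
t=1.440000, u=-0.755099: f=-3.316628 → u ← -0.755099 + 0.36·(-3.316628) = -1.949085
u(1.8) ≈ -1.9491

-1.9491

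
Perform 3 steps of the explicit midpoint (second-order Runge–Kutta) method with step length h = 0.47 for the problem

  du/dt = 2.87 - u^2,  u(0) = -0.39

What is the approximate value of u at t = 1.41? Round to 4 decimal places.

1.5042

Midpoint: k1 = f(t_n, u_n); k2 = f(t_n + h/2, u_n + (h/2)·k1); u_{n+1} = u_n + h·k2.
t=0.000000, u=-0.390000:
  k1 = f(0.000000, -0.390000) = 2.717900
  k2 = f(0.235000, 0.248707) = 2.808145
  u ← -0.390000 + 0.47·2.808145 = 0.929828
t=0.470000, u=0.929828:
  k1 = f(0.470000, 0.929828) = 2.005420
  k2 = f(0.705000, 1.401102) = 0.906914
  u ← 0.929828 + 0.47·0.906914 = 1.356078
t=0.940000, u=1.356078:
  k1 = f(0.940000, 1.356078) = 1.031053
  k2 = f(1.175000, 1.598375) = 0.315197
  u ← 1.356078 + 0.47·0.315197 = 1.504220
u(1.41) ≈ 1.5042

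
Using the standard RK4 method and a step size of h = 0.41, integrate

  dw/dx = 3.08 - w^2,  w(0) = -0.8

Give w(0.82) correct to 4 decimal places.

RK4: k1 = f(x_n, w_n); k2 = f(x_n + h/2, w_n + (h/2)·k1); k3 = f(x_n + h/2, w_n + (h/2)·k2); k4 = f(x_n + h, w_n + h·k3); w_{n+1} = w_n + (h/6)·(k1 + 2k2 + 2k3 + k4).
x=0.000000, w=-0.800000:
  k1 = f(0.000000, -0.800000) = 2.440000
  k2 = f(0.205000, -0.299800) = 2.990120
  k3 = f(0.205000, -0.187025) = 3.045021
  k4 = f(0.410000, 0.448459) = 2.878885
  w ← -0.800000 + (0.41/6)·(k1 + 2k2 + 2k3 + k4) = 0.388260
x=0.410000, w=0.388260:
  k1 = f(0.410000, 0.388260) = 2.929254
  k2 = f(0.615000, 0.988757) = 2.102360
  k3 = f(0.615000, 0.819244) = 2.408840
  k4 = f(0.820000, 1.375884) = 1.186943
  w ← 0.388260 + (0.41/6)·(k1 + 2k2 + 2k3 + k4) = 1.286064
w(0.82) ≈ 1.2861

1.2861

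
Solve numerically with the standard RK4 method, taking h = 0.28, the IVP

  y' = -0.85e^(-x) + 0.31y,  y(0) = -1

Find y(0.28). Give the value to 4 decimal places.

-1.3080

RK4: k1 = f(x_n, y_n); k2 = f(x_n + h/2, y_n + (h/2)·k1); k3 = f(x_n + h/2, y_n + (h/2)·k2); k4 = f(x_n + h, y_n + h·k3); y_{n+1} = y_n + (h/6)·(k1 + 2k2 + 2k3 + k4).
x=0.000000, y=-1.000000:
  k1 = f(0.000000, -1.000000) = -1.160000
  k2 = f(0.140000, -1.162400) = -1.099299
  k3 = f(0.140000, -1.153902) = -1.096664
  k4 = f(0.280000, -1.307066) = -1.047607
  y ← -1.000000 + (0.28/6)·(k1 + 2k2 + 2k3 + k4) = -1.307978
y(0.28) ≈ -1.3080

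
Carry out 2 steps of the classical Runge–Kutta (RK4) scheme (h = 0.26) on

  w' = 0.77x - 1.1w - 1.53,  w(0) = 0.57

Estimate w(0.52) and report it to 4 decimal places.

RK4: k1 = f(x_n, w_n); k2 = f(x_n + h/2, w_n + (h/2)·k1); k3 = f(x_n + h/2, w_n + (h/2)·k2); k4 = f(x_n + h, w_n + h·k3); w_{n+1} = w_n + (h/6)·(k1 + 2k2 + 2k3 + k4).
x=0.000000, w=0.570000:
  k1 = f(0.000000, 0.570000) = -2.157000
  k2 = f(0.130000, 0.289590) = -1.748449
  k3 = f(0.130000, 0.342702) = -1.806872
  k4 = f(0.260000, 0.100213) = -1.440035
  w ← 0.570000 + (0.26/6)·(k1 + 2k2 + 2k3 + k4) = 0.106001
x=0.260000, w=0.106001:
  k1 = f(0.260000, 0.106001) = -1.446401
  k2 = f(0.390000, -0.082031) = -1.139465
  k3 = f(0.390000, -0.042130) = -1.183357
  k4 = f(0.520000, -0.201672) = -0.907761
  w ← 0.106001 + (0.26/6)·(k1 + 2k2 + 2k3 + k4) = -0.197324
w(0.52) ≈ -0.1973

-0.1973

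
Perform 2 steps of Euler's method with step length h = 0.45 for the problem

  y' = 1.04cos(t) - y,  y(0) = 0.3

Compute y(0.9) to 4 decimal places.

Euler: y_{n+1} = y_n + h·f(t_n, y_n).
t=0.000000, y=0.300000: f=0.740000 → y ← 0.300000 + 0.45·0.740000 = 0.633000
t=0.450000, y=0.633000: f=0.303465 → y ← 0.633000 + 0.45·0.303465 = 0.769559
y(0.9) ≈ 0.7696

0.7696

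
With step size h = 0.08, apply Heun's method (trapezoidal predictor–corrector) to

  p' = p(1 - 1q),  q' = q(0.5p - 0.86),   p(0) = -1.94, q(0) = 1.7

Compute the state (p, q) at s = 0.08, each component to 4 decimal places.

-1.8526, 1.4725

Heun on (p,q): k1 = f(s_n, state_n); k2 = f(s_n + h, state_n + h·k1); state_{n+1} = state_n + (h/2)·(k1 + k2).
0.000000: (-1.940000, 1.700000)
  k1 = (1.358000, -3.111000)
  predictor → (-1.831360, 1.451120)
  k2 = (0.826163, -2.576725)
  → (-1.852633, 1.472491)
(p(0.08), q(0.08)) ≈ (-1.8526, 1.4725)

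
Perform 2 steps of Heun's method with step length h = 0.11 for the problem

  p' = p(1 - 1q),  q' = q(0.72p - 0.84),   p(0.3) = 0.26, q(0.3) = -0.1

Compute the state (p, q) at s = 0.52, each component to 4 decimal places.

Heun on (p,q): k1 = f(s_n, state_n); k2 = f(s_n + h, state_n + h·k1); state_{n+1} = state_n + (h/2)·(k1 + k2).
0.300000: (0.260000, -0.100000)
  k1 = (0.286000, 0.065280)
  predictor → (0.291460, -0.092819)
  k2 = (0.318513, 0.058490)
  → (0.293248, -0.093193)
0.410000: (0.293248, -0.093193)
  k1 = (0.320577, 0.058605)
  predictor → (0.328512, -0.086746)
  k2 = (0.357009, 0.052349)
  → (0.330515, -0.087090)
(p(0.52), q(0.52)) ≈ (0.3305, -0.0871)

0.3305, -0.0871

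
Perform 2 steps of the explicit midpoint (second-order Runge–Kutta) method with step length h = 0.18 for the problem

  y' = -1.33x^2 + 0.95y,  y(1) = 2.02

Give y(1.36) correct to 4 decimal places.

Midpoint: k1 = f(x_n, y_n); k2 = f(x_n + h/2, y_n + (h/2)·k1); y_{n+1} = y_n + h·k2.
x=1.000000, y=2.020000:
  k1 = f(1.000000, 2.020000) = 0.589000
  k2 = f(1.090000, 2.073010) = 0.389186
  y ← 2.020000 + 0.18·0.389186 = 2.090054
x=1.180000, y=2.090054:
  k1 = f(1.180000, 2.090054) = 0.133659
  k2 = f(1.270000, 2.102083) = -0.148178
  y ← 2.090054 + 0.18·(-0.148178) = 2.063381
y(1.36) ≈ 2.0634

2.0634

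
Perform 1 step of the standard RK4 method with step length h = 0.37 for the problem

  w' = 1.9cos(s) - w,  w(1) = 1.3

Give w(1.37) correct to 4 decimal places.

RK4: k1 = f(s_n, w_n); k2 = f(s_n + h/2, w_n + (h/2)·k1); k3 = f(s_n + h/2, w_n + (h/2)·k2); k4 = f(s_n + h, w_n + h·k3); w_{n+1} = w_n + (h/6)·(k1 + 2k2 + 2k3 + k4).
s=1.000000, w=1.300000:
  k1 = f(1.000000, 1.300000) = -0.273426
  k2 = f(1.185000, 1.249416) = -0.534452
  k3 = f(1.185000, 1.201126) = -0.486162
  k4 = f(1.370000, 1.120120) = -0.741166
  w ← 1.300000 + (0.37/6)·(k1 + 2k2 + 2k3 + k4) = 1.111558
w(1.37) ≈ 1.1116

1.1116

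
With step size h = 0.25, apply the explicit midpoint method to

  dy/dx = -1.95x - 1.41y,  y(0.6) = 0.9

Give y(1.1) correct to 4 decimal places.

Midpoint: k1 = f(x_n, y_n); k2 = f(x_n + h/2, y_n + (h/2)·k1); y_{n+1} = y_n + h·k2.
x=0.600000, y=0.900000:
  k1 = f(0.600000, 0.900000) = -2.439000
  k2 = f(0.725000, 0.595125) = -2.252876
  y ← 0.900000 + 0.25·(-2.252876) = 0.336781
x=0.850000, y=0.336781:
  k1 = f(0.850000, 0.336781) = -2.132361
  k2 = f(0.975000, 0.070236) = -2.000282
  y ← 0.336781 + 0.25·(-2.000282) = -0.163290
y(1.1) ≈ -0.1633

-0.1633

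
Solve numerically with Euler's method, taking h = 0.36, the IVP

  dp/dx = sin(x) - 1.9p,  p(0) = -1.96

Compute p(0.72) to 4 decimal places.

Euler: p_{n+1} = p_n + h·f(x_n, p_n).
x=0.000000, p=-1.960000: f=3.724000 → p ← -1.960000 + 0.36·3.724000 = -0.619360
x=0.360000, p=-0.619360: f=1.529058 → p ← -0.619360 + 0.36·1.529058 = -0.068899
p(0.72) ≈ -0.0689

-0.0689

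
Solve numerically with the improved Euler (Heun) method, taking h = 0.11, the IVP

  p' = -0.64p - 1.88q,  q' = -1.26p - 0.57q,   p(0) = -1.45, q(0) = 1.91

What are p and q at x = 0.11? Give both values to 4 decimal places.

Heun on (p,q): k1 = f(x_n, state_n); k2 = f(x_n + h, state_n + h·k1); state_{n+1} = state_n + (h/2)·(k1 + k2).
0.000000: (-1.450000, 1.910000)
  k1 = (-2.662800, 0.738300)
  predictor → (-1.742908, 1.991213)
  k2 = (-2.628019, 1.061073)
  → (-1.740995, 2.008965)
(p(0.11), q(0.11)) ≈ (-1.7410, 2.0090)

-1.7410, 2.0090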